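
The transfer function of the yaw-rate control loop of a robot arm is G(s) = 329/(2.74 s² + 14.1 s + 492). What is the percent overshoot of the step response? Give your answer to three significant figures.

Dividing through by 2.74: denominator becomes s² + 5.146 s + 179.6.
So ω_n = √179.6 = 13.4 rad/s and ζ = 5.146/(2·13.4) = 0.192.
%OS = 100 e^{−πζ/√(1−ζ²)} with ζ = 0.192 gives 54.1%.

%OS ≈ 54.1%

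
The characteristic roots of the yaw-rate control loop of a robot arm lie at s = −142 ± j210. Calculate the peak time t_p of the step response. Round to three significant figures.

t_p = π/ω_d with ω_d = 210 (the imaginary part), so t_p = 0.0150 s.

t_p ≈ 0.0150 s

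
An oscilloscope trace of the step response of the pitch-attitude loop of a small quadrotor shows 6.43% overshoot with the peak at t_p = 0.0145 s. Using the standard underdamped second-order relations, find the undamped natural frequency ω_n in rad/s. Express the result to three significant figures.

From the overshoot, ζ = −ln(OS)/√(π²+ln²(OS)) = 0.658.
From t_p = π/ω_d, ω_d = π/0.0145 = 217 rad/s, so ω_n = ω_d/√(1−ζ²) = 288 rad/s.

ω_n ≈ 288 rad/s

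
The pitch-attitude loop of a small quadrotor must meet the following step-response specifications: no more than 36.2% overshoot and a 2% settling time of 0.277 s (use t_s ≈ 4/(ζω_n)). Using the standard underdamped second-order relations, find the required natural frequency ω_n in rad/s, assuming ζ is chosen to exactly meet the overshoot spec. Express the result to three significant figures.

Inverting the overshoot relation: ζ = |ln 0.362|/√(π² + ln²0.362) = 0.308.
Then ω_n = 4/(ζ t_s) = 4/(0.308 × 0.277) = 46.9 rad/s.

ω_n ≈ 46.9 rad/s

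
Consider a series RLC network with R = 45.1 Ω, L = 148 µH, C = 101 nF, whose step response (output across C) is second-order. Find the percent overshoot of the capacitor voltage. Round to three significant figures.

For a series RLC circuit (capacitor voltage as output), ω_n = 1/√(LC) = 1/√(148 µH · 101 nF) = 259000 rad/s.
ζ = (R/2)·√(C/L) = (45.1/2)·√(101 nF/148 µH) = 0.589.
Overshoot: exp(−π·0.589/√(1−0.589²)) = 0.101, i.e. 10.1%.

%OS ≈ 10.1%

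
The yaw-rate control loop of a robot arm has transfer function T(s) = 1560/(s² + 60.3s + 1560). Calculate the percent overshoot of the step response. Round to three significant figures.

%OS ≈ 2.44%

ω_n = √1560 = 39.5 rad/s; ζ = 60.3/(2·39.5) = 0.763.
Overshoot: exp(−π·0.763/√(1−0.763²)) = 0.0244, i.e. 2.44%.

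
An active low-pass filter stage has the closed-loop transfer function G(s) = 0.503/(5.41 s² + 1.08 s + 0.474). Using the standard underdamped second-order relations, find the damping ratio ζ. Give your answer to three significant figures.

ζ ≈ 0.337

Dividing through by 5.41: denominator becomes s² + 0.1996 s + 0.08762.
So ω_n = √0.08762 = 0.296 rad/s and ζ = 0.1996/(2·0.296) = 0.337.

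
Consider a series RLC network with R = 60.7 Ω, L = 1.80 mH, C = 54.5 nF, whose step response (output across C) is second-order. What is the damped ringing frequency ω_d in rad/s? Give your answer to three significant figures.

For a series RLC circuit (capacitor voltage as output), ω_n = 1/√(LC) = 1/√(1.80 mH · 54.5 nF) = 101000 rad/s.
ζ = (R/2)·√(C/L) = (60.7/2)·√(54.5 nF/1.80 mH) = 0.167.
ω_d = 101000·√(1 − 0.167²) = 99500 rad/s.

ω_d ≈ 99500 rad/s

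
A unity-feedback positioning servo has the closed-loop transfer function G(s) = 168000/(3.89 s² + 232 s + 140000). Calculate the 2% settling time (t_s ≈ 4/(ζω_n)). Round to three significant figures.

t_s ≈ 0.134 s

Dividing through by 3.89: denominator becomes s² + 59.64 s + 35990.
So ω_n = √35990 = 190 rad/s and ζ = 59.64/(2·190) = 0.157.
t_s ≈ 4/(ζω_n) = 0.134 s.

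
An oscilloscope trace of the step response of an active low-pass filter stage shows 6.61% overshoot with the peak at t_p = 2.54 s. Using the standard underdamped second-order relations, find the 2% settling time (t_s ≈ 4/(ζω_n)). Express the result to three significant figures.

t_s ≈ 3.74 s

The overshoot fixes ζ = −ln(OS)/√(π²+ln²(OS)) = 0.654.
From t_p = π/ω_d, ω_d = π/2.54 = 1.24 rad/s, so ω_n = ω_d/√(1−ζ²) = 1.64 rad/s.
t_s ≈ 4/(ζω_n) = 4/(0.654·1.64) = 3.74 s.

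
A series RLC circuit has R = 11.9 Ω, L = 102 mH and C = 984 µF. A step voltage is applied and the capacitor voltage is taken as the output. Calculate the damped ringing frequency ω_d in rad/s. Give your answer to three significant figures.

ω_d ≈ 81.0 rad/s

For a series RLC circuit (capacitor voltage as output), ω_n = 1/√(LC) = 1/√(102 mH · 984 µF) = 99.8 rad/s.
ζ = (R/2)·√(C/L) = (11.9/2)·√(984 µF/102 mH) = 0.584.
The damped frequency ω_d = ω_n√(1−ζ²) = 81.0 rad/s.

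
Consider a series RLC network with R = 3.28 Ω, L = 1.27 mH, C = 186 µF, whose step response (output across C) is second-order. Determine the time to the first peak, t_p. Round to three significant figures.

t_p ≈ 0.00196 s

For a series RLC circuit (capacitor voltage as output), ω_n = 1/√(LC) = 1/√(1.27 mH · 186 µF) = 2060 rad/s.
ζ = (R/2)·√(C/L) = (3.28/2)·√(186 µF/1.27 mH) = 0.628.
The damped frequency ω_d = ω_n√(1−ζ²) = 1600 rad/s. t_p = π/ω_d = 0.00196 s.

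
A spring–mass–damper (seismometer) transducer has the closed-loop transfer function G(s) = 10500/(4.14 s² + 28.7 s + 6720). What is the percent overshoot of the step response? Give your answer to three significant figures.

%OS ≈ 76.2%

Dividing through by 4.14: denominator becomes s² + 6.932 s + 1623.
So ω_n = √1623 = 40.3 rad/s and ζ = 6.932/(2·40.3) = 0.0860.
Overshoot: exp(−π·0.0860/√(1−0.0860²)) = 0.762, i.e. 76.2%.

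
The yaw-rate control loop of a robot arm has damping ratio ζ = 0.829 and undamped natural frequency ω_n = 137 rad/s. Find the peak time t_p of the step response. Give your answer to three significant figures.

The damped frequency is ω_d = ω_n√(1−ζ²) = 137·√(1−0.687) = 76.6 rad/s.
Peak time t_p = π/ω_d = π/76.6 = 0.0410 s.

t_p ≈ 0.0410 s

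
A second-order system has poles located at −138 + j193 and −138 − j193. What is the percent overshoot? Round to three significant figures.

The poles are at −σ ± jω_d with σ = 138 and ω_d = 193, so ω_n = √(σ²+ω_d²) = 237 rad/s and ζ = σ/ω_n = 0.582.
%OS = 100 e^{−πζ/√(1−ζ²)} with ζ = 0.582 gives 10.6%.

%OS ≈ 10.6%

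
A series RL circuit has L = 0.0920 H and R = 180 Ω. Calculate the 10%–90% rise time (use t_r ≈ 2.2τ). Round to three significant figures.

τ = L/R = 0.0920/180 = 0.000511 s.
t_r ≈ 2.2τ = 0.00112 s.

t_r ≈ 0.00112 s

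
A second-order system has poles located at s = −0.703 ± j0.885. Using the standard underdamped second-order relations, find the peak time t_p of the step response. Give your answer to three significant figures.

t_p = π/ω_d with ω_d = 0.885 (the imaginary part), so t_p = 3.55 s.

t_p ≈ 3.55 s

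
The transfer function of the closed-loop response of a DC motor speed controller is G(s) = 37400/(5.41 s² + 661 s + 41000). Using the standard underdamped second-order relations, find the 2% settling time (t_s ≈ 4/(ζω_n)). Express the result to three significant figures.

t_s ≈ 0.0655 s

Dividing through by 5.41: denominator becomes s² + 122.2 s + 7579.
So ω_n = √7579 = 87.1 rad/s and ζ = 122.2/(2·87.1) = 0.702.
t_s ≈ 4/(ζω_n) = 0.0655 s.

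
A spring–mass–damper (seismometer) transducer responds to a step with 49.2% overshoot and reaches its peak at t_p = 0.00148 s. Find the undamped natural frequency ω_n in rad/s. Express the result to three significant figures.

ω_n ≈ 2180 rad/s

ζ from %OS: ζ = |ln 0.492|/√(π²+ln²0.492) = 0.220.
t_p = π/ω_d ⇒ ω_d = 2120 rad/s; then ω_n = ω_d/√(1−ζ²) = 2180 rad/s.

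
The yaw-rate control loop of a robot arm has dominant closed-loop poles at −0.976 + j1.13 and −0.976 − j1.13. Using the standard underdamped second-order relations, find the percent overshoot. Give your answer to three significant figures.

%OS ≈ 6.63%

The poles are at −σ ± jω_d with σ = 0.976 and ω_d = 1.13, so ω_n = √(σ²+ω_d²) = 1.49 rad/s and ζ = σ/ω_n = 0.654.
Overshoot: exp(−π·0.654/√(1−0.654²)) = 0.0663, i.e. 6.63%.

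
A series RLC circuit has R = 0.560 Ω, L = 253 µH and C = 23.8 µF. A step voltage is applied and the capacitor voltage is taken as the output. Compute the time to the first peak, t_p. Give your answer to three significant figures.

For a series RLC circuit (capacitor voltage as output), ω_n = 1/√(LC) = 1/√(253 µH · 23.8 µF) = 12900 rad/s.
ζ = (R/2)·√(C/L) = (0.560/2)·√(23.8 µF/253 µH) = 0.0859.
The damped frequency ω_d = ω_n√(1−ζ²) = 12800 rad/s. t_p = π/ω_d = 0.000245 s.

t_p ≈ 0.000245 s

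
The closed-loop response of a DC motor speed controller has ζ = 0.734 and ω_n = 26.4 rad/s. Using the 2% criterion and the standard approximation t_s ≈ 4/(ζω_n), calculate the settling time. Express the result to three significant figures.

t_s ≈ 0.206 s

t_s ≈ 4/(ζω_n) = 4/(0.734 × 26.4) = 0.206 s.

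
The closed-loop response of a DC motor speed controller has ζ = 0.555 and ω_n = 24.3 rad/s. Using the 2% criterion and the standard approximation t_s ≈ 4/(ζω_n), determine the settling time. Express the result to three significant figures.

t_s ≈ 0.297 s

t_s ≈ 4/(ζω_n) = 4/(0.555 × 24.3) = 0.297 s.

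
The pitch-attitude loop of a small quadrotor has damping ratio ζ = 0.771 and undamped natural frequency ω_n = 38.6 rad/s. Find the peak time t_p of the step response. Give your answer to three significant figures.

t_p ≈ 0.128 s

The damped frequency is ω_d = ω_n√(1−ζ²) = 38.6·√(1−0.594) = 24.6 rad/s.
Peak time t_p = π/ω_d = π/24.6 = 0.128 s.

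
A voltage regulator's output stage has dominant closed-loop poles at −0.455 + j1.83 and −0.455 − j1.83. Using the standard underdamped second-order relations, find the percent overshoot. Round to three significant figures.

With σ = 0.455, ω_d = 1.83: ω_n = √(σ²+ω_d²) = 1.89 rad/s, ζ = σ/ω_n = 0.241.
Overshoot: exp(−π·0.241/√(1−0.241²)) = 0.458, i.e. 45.8%.

%OS ≈ 45.8%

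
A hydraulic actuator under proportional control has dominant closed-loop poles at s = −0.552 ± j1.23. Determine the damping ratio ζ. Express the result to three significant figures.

|pole| = ω_n = √(0.552² + 1.23²) = 1.35 rad/s; ζ = cos θ = σ/ω_n = 0.409.

ζ ≈ 0.409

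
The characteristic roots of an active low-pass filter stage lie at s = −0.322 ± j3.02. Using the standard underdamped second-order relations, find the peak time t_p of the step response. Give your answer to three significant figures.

t_p ≈ 1.04 s

t_p = π/ω_d with ω_d = 3.02 (the imaginary part), so t_p = 1.04 s.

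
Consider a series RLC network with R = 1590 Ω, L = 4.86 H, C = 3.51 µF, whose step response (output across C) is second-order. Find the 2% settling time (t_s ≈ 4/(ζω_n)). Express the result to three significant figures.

For a series RLC circuit (capacitor voltage as output), ω_n = 1/√(LC) = 1/√(4.86 H · 3.51 µF) = 242 rad/s.
ζ = (R/2)·√(C/L) = (1590/2)·√(3.51 µF/4.86 H) = 0.676.
t_s ≈ 4/(ζω_n) = 0.0245 s.

t_s ≈ 0.0245 s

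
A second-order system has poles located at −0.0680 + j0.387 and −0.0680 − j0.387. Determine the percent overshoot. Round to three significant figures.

%OS ≈ 57.6%

|pole| = ω_n = √(0.0680² + 0.387²) = 0.393 rad/s; ζ = cos θ = σ/ω_n = 0.173.
%OS = 100 e^{−πζ/√(1−ζ²)} with ζ = 0.173 gives 57.6%.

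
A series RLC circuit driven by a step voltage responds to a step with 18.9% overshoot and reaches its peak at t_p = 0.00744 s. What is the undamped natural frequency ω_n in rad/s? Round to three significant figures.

The overshoot fixes ζ = −ln(OS)/√(π²+ln²(OS)) = 0.469.
From t_p = π/ω_d, ω_d = π/0.00744 = 422 rad/s, so ω_n = ω_d/√(1−ζ²) = 478 rad/s.

ω_n ≈ 478 rad/s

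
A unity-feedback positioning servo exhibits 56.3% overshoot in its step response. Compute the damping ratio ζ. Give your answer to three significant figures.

Inverting the overshoot relation: ζ = |ln 0.563|/√(π² + ln²0.563) = 0.180.

ζ ≈ 0.180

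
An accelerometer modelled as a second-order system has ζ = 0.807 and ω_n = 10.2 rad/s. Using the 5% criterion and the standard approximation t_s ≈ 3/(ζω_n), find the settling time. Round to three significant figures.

t_s ≈ 3/(ζω_n) = 3/(0.807 × 10.2) = 0.364 s.

t_s ≈ 0.364 s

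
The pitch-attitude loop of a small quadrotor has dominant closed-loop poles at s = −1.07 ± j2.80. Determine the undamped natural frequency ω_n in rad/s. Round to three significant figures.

The poles are at −σ ± jω_d with σ = 1.07 and ω_d = 2.80, so ω_n = √(σ²+ω_d²) = 3.00 rad/s and ζ = σ/ω_n = 0.357.

ω_n ≈ 3.00 rad/s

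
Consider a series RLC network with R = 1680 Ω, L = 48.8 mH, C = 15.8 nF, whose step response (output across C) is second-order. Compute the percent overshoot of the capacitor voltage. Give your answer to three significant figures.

For a series RLC circuit (capacitor voltage as output), ω_n = 1/√(LC) = 1/√(48.8 mH · 15.8 nF) = 36000 rad/s.
ζ = (R/2)·√(C/L) = (1680/2)·√(15.8 nF/48.8 mH) = 0.478.
Overshoot: exp(−π·0.478/√(1−0.478²)) = 0.181, i.e. 18.1%.

%OS ≈ 18.1%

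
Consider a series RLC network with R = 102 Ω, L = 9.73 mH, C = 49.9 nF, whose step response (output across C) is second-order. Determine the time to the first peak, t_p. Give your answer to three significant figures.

t_p ≈ 0.0000697 s

For a series RLC circuit (capacitor voltage as output), ω_n = 1/√(LC) = 1/√(9.73 mH · 49.9 nF) = 45400 rad/s.
ζ = (R/2)·√(C/L) = (102/2)·√(49.9 nF/9.73 mH) = 0.115.
The damped frequency ω_d = ω_n√(1−ζ²) = 45100 rad/s. t_p = π/ω_d = 0.0000697 s.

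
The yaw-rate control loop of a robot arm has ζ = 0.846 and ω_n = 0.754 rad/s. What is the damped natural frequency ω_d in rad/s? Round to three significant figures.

ω_d = ω_n√(1−ζ²) = 0.754·√0.284 = 0.402 rad/s.

ω_d ≈ 0.402 rad/s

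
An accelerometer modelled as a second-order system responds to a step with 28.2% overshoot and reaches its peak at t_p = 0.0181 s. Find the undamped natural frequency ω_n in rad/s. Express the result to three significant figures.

ω_n ≈ 187 rad/s

ζ from %OS: ζ = |ln 0.282|/√(π²+ln²0.282) = 0.374.
t_p = π/ω_d ⇒ ω_d = 174 rad/s; then ω_n = ω_d/√(1−ζ²) = 187 rad/s.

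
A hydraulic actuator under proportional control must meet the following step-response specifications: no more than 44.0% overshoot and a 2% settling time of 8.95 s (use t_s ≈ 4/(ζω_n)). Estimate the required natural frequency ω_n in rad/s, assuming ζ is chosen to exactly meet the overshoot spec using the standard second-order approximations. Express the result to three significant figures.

Inverting the overshoot relation: ζ = |ln 0.440|/√(π² + ln²0.440) = 0.253.
From t_s ≈ 4/(ζω_n): ω_n = 4/(ζ·t_s) = 4/(0.253·8.95) = 1.77 rad/s.

ω_n ≈ 1.77 rad/s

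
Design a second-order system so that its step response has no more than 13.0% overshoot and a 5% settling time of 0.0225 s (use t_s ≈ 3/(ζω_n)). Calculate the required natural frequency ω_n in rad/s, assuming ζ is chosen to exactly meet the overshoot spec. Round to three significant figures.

ω_n ≈ 245 rad/s

From %OS = 100·exp(−πζ/√(1−ζ²)), invert to get ζ = −ln(OS)/√(π² + ln²(OS)) with OS = 0.130.
−ln 0.130 = 2.040, so ζ = 2.040/√(π² + 4.163) = 0.545.
Then ω_n = 3/(ζ t_s) = 3/(0.545 × 0.0225) = 245 rad/s.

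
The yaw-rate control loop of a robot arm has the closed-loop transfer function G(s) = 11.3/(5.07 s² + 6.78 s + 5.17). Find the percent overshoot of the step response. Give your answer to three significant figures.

Dividing through by 5.07: denominator becomes s² + 1.337 s + 1.020.
So ω_n = √1.020 = 1.01 rad/s and ζ = 1.337/(2·1.01) = 0.662.
%OS = 100 e^{−πζ/√(1−ζ²)} with ζ = 0.662 gives 6.23%.

%OS ≈ 6.23%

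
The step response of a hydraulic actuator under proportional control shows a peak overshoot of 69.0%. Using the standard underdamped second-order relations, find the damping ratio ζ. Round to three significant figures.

ζ = −ln(OS)/√(π² + (ln OS)²). With OS = 0.690, ln OS = −0.3711 and ζ = 0.3711/3.163 = 0.117.

ζ ≈ 0.117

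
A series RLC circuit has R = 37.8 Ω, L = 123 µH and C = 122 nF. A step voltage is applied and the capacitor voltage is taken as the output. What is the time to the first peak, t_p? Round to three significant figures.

t_p ≈ 0.0000151 s

For a series RLC circuit (capacitor voltage as output), ω_n = 1/√(LC) = 1/√(123 µH · 122 nF) = 258000 rad/s.
ζ = (R/2)·√(C/L) = (37.8/2)·√(122 nF/123 µH) = 0.595.
The damped frequency ω_d = ω_n√(1−ζ²) = 207000 rad/s. t_p = π/ω_d = 0.0000151 s.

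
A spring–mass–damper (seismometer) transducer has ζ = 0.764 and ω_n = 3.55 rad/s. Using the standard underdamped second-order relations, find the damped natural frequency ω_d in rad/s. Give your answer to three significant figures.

ω_d ≈ 2.29 rad/s

ω_d = ω_n√(1−ζ²) = 3.55·√0.416 = 2.29 rad/s.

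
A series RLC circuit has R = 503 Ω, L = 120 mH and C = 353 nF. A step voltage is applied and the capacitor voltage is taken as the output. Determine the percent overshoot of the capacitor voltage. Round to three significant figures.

For a series RLC circuit (capacitor voltage as output), ω_n = 1/√(LC) = 1/√(120 mH · 353 nF) = 4860 rad/s.
ζ = (R/2)·√(C/L) = (503/2)·√(353 nF/120 mH) = 0.431.
%OS = 100·exp(−πζ/√(1−ζ²)) = 22.3%.

%OS ≈ 22.3%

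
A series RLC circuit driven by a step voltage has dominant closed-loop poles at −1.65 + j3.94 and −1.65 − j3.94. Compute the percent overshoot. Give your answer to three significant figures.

%OS ≈ 26.8%

The poles are at −σ ± jω_d with σ = 1.65 and ω_d = 3.94, so ω_n = √(σ²+ω_d²) = 4.27 rad/s and ζ = σ/ω_n = 0.386.
%OS = 100·exp(−πζ/√(1−ζ²)) = 26.8%.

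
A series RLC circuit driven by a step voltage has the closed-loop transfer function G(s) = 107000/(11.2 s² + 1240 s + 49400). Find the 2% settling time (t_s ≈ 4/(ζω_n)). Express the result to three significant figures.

t_s ≈ 0.0723 s

Dividing through by 11.2: denominator becomes s² + 110.7 s + 4411.
So ω_n = √4411 = 66.4 rad/s and ζ = 110.7/(2·66.4) = 0.834.
t_s ≈ 4/(ζω_n) = 0.0723 s.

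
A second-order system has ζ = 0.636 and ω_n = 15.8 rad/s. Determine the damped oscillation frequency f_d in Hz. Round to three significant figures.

f_d ≈ 1.94 Hz

ω_d = ω_n√(1−ζ²) = 15.8·√0.596 = 12.2 rad/s.
f_d = ω_d/(2π) = 1.94 Hz.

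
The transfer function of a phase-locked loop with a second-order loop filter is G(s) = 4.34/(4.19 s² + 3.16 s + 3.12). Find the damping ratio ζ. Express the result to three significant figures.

ζ ≈ 0.437

Dividing through by 4.19: denominator becomes s² + 0.7542 s + 0.7446.
So ω_n = √0.7446 = 0.863 rad/s and ζ = 0.7542/(2·0.863) = 0.437.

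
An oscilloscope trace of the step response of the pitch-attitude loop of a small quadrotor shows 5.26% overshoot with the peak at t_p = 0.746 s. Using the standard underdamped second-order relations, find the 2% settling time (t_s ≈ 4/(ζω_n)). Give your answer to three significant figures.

t_s ≈ 1.01 s

From the overshoot, ζ = −ln(OS)/√(π²+ln²(OS)) = 0.684.
From t_p = π/ω_d, ω_d = π/0.746 = 4.21 rad/s, so ω_n = ω_d/√(1−ζ²) = 5.77 rad/s.
t_s ≈ 4/(ζω_n) = 4/(0.684·5.77) = 1.01 s.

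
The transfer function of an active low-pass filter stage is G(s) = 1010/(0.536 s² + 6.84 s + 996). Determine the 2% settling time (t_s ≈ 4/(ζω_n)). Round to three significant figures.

t_s ≈ 0.627 s

Dividing through by 0.536: denominator becomes s² + 12.76 s + 1858.
So ω_n = √1858 = 43.1 rad/s and ζ = 12.76/(2·43.1) = 0.148.
t_s ≈ 4/(ζω_n) = 0.627 s.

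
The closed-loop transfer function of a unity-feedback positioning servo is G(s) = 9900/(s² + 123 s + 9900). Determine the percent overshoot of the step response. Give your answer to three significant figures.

%OS ≈ 8.46%

ω_n = √9900 = 99.5 rad/s; ζ = 123/(2·99.5) = 0.618.
%OS = 100 e^{−πζ/√(1−ζ²)} with ζ = 0.618 gives 8.46%.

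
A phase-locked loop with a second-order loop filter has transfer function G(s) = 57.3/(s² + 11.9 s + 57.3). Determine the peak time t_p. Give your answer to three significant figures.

t_p ≈ 0.671 s

Matching coefficients with s² + 2ζω_n s + ω_n² gives ω_n² = 57.3 ⇒ ω_n = 7.57 rad/s, and ζ = 11.9/(2ω_n) = 0.786.
ω_d = 7.57·√(1 − 0.786²) = 4.68 rad/s. Then t_p = π/ω_d = 0.671 s.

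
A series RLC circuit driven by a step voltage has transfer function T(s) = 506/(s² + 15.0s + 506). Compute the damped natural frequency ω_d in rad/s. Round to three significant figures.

ω_n = √506 = 22.5 rad/s; ζ = 15.0/(2·22.5) = 0.333.
The damped frequency ω_d = ω_n√(1−ζ²) = 21.2 rad/s.

ω_d ≈ 21.2 rad/s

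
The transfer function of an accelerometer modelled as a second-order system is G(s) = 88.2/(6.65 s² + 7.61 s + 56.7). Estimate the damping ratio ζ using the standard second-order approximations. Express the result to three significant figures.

Dividing through by 6.65: denominator becomes s² + 1.144 s + 8.526.
So ω_n = √8.526 = 2.92 rad/s and ζ = 1.144/(2·2.92) = 0.196.

ζ ≈ 0.196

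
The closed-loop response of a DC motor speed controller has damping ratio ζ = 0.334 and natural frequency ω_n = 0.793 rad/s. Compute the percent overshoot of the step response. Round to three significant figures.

For an underdamped second-order system, %OS = 100·exp(−πζ/√(1−ζ²)).
πζ/√(1−ζ²) = π·0.334/√(1−0.112) = 1.113, so %OS = 100·e^(−1.113) = 32.8%.

%OS ≈ 32.8%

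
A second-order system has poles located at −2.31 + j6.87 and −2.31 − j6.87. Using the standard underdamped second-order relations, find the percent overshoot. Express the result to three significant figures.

%OS ≈ 34.8%

|pole| = ω_n = √(2.31² + 6.87²) = 7.25 rad/s; ζ = cos θ = σ/ω_n = 0.319.
%OS = 100·exp(−πζ/√(1−ζ²)) = 34.8%.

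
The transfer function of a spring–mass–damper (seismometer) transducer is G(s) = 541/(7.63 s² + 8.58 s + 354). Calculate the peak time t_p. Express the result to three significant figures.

Dividing through by 7.63: denominator becomes s² + 1.125 s + 46.40.
So ω_n = √46.40 = 6.81 rad/s and ζ = 1.125/(2·6.81) = 0.0825.
ω_d = 6.81·√(1 − 0.0825²) = 6.79 rad/s. t_p = π/ω_d = 0.463 s.

t_p ≈ 0.463 s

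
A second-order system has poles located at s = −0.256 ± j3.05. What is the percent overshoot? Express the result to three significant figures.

With σ = 0.256, ω_d = 3.05: ω_n = √(σ²+ω_d²) = 3.06 rad/s, ζ = σ/ω_n = 0.0836.
Overshoot: exp(−π·0.0836/√(1−0.0836²)) = 0.768, i.e. 76.8%.

%OS ≈ 76.8%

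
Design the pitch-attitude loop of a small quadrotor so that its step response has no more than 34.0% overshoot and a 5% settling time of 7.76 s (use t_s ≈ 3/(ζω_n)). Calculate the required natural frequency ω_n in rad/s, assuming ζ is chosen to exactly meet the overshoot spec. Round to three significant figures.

ω_n ≈ 1.19 rad/s

Inverting the overshoot relation: ζ = |ln 0.340|/√(π² + ln²0.340) = 0.325.
From t_s ≈ 3/(ζω_n): ω_n = 3/(ζ·t_s) = 3/(0.325·7.76) = 1.19 rad/s.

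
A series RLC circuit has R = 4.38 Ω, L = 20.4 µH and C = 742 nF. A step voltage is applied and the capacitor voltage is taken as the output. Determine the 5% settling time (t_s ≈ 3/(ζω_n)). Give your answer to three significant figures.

t_s ≈ 0.0000279 s

For a series RLC circuit (capacitor voltage as output), ω_n = 1/√(LC) = 1/√(20.4 µH · 742 nF) = 257000 rad/s.
ζ = (R/2)·√(C/L) = (4.38/2)·√(742 nF/20.4 µH) = 0.418.
t_s ≈ 3/(ζω_n) = 0.0000279 s.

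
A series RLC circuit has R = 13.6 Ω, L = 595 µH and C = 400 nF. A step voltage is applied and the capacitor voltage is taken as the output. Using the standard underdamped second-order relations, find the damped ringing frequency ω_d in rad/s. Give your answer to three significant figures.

For a series RLC circuit (capacitor voltage as output), ω_n = 1/√(LC) = 1/√(595 µH · 400 nF) = 64800 rad/s.
ζ = (R/2)·√(C/L) = (13.6/2)·√(400 nF/595 µH) = 0.176.
The damped frequency ω_d = ω_n√(1−ζ²) = 63800 rad/s.

ω_d ≈ 63800 rad/s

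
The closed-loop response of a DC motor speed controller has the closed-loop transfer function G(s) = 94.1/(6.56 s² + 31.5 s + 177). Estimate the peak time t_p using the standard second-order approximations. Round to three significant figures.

t_p ≈ 0.682 s

Dividing through by 6.56: denominator becomes s² + 4.802 s + 26.98.
So ω_n = √26.98 = 5.19 rad/s and ζ = 4.802/(2·5.19) = 0.462.
The damped frequency ω_d = ω_n√(1−ζ²) = 4.61 rad/s. t_p = π/ω_d = 0.682 s.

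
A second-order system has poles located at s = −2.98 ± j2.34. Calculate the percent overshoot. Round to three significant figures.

%OS ≈ 1.83%

With σ = 2.98, ω_d = 2.34: ω_n = √(σ²+ω_d²) = 3.79 rad/s, ζ = σ/ω_n = 0.787.
Overshoot: exp(−π·0.787/√(1−0.787²)) = 0.0183, i.e. 1.83%.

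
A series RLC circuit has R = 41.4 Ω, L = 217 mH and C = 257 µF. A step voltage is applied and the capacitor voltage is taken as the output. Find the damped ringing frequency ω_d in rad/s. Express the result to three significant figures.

ω_d ≈ 94.0 rad/s

For a series RLC circuit (capacitor voltage as output), ω_n = 1/√(LC) = 1/√(217 mH · 257 µF) = 134 rad/s.
ζ = (R/2)·√(C/L) = (41.4/2)·√(257 µF/217 mH) = 0.712.
The damped frequency ω_d = ω_n√(1−ζ²) = 94.0 rad/s.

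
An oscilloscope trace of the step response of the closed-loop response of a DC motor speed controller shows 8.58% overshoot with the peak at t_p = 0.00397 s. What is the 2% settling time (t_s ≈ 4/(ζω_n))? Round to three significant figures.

From the overshoot, ζ = −ln(OS)/√(π²+ln²(OS)) = 0.616.
t_p = π/ω_d ⇒ ω_d = 791 rad/s; then ω_n = ω_d/√(1−ζ²) = 1000 rad/s.
t_s ≈ 4/(ζω_n) = 4/(0.616·1000) = 0.00647 s.

t_s ≈ 0.00647 s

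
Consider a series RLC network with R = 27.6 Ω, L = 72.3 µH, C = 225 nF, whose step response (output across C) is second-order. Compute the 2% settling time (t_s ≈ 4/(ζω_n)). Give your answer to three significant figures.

For a series RLC circuit (capacitor voltage as output), ω_n = 1/√(LC) = 1/√(72.3 µH · 225 nF) = 248000 rad/s.
ζ = (R/2)·√(C/L) = (27.6/2)·√(225 nF/72.3 µH) = 0.770.
t_s ≈ 4/(ζω_n) = 0.0000210 s.

t_s ≈ 0.0000210 s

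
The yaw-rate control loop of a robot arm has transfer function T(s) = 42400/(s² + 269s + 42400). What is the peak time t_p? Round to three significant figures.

t_p ≈ 0.0201 s

ω_n = √42400 = 206 rad/s; ζ = 269/(2·206) = 0.653.
The damped frequency ω_d = ω_n√(1−ζ²) = 156 rad/s. Then t_p = π/ω_d = 0.0201 s.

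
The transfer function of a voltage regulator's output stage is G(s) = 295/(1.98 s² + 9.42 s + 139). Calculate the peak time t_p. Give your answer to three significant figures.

Dividing through by 1.98: denominator becomes s² + 4.758 s + 70.20.
So ω_n = √70.20 = 8.38 rad/s and ζ = 4.758/(2·8.38) = 0.284.
ω_d = 8.38·√(1 − 0.284²) = 8.03 rad/s. t_p = π/ω_d = 0.391 s.

t_p ≈ 0.391 s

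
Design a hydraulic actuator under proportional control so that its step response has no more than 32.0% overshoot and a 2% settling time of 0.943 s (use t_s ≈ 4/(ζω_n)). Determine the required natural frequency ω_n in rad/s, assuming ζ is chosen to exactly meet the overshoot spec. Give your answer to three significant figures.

ζ = −ln(OS)/√(π² + (ln OS)²). With OS = 0.320, ln OS = −1.139 and ζ = 1.139/3.342 = 0.341.
From t_s ≈ 4/(ζω_n): ω_n = 4/(ζ·t_s) = 4/(0.341·0.943) = 12.4 rad/s.

ω_n ≈ 12.4 rad/s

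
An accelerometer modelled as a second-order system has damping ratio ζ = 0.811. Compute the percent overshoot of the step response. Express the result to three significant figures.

For an underdamped second-order system, %OS = 100·exp(−πζ/√(1−ζ²)).
πζ/√(1−ζ²) = π·0.811/√(1−0.658) = 4.355, so %OS = 100·e^(−4.355) = 1.28%.

%OS ≈ 1.28%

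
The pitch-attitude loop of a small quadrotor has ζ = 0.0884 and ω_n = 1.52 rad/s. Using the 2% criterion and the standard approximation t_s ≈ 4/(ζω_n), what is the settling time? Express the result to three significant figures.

t_s ≈ 29.8 s

t_s ≈ 4/(ζω_n) = 4/(0.0884 × 1.52) = 29.8 s.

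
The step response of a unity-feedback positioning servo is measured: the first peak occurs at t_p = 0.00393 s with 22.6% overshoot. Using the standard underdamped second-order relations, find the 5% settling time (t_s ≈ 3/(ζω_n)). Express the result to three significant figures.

ζ from %OS: ζ = |ln 0.226|/√(π²+ln²0.226) = 0.428.
From t_p = π/ω_d, ω_d = π/0.00393 = 799 rad/s, so ω_n = ω_d/√(1−ζ²) = 884 rad/s.
t_s ≈ 3/(ζω_n) = 3/(0.428·884) = 0.00793 s.

t_s ≈ 0.00793 s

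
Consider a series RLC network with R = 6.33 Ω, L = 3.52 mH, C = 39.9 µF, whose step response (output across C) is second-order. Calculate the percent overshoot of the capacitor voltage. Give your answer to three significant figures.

For a series RLC circuit (capacitor voltage as output), ω_n = 1/√(LC) = 1/√(3.52 mH · 39.9 µF) = 2670 rad/s.
ζ = (R/2)·√(C/L) = (6.33/2)·√(39.9 µF/3.52 mH) = 0.337.
%OS = 100·exp(−πζ/√(1−ζ²)) = 32.5%.

%OS ≈ 32.5%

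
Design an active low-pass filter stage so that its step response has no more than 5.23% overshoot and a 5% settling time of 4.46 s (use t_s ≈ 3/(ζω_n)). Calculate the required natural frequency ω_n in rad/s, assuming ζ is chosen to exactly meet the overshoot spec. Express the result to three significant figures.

ω_n ≈ 0.983 rad/s

ζ = −ln(OS)/√(π² + (ln OS)²). With OS = 0.0523, ln OS = −2.951 and ζ = 2.951/4.310 = 0.685.
From t_s ≈ 3/(ζω_n): ω_n = 3/(ζ·t_s) = 3/(0.685·4.46) = 0.983 rad/s.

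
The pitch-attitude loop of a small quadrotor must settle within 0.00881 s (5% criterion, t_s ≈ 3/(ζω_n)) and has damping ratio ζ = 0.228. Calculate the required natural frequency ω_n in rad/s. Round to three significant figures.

ω_n ≈ 1490 rad/s

Rearranging t_s ≈ 3/(ζω_n) gives ω_n = 3/(ζ·t_s) = 3/(0.228 × 0.00881) = 1490 rad/s.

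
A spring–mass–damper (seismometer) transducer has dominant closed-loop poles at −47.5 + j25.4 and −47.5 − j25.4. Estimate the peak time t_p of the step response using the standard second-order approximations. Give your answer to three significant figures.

t_p ≈ 0.124 s

t_p = π/ω_d with ω_d = 25.4 (the imaginary part), so t_p = 0.124 s.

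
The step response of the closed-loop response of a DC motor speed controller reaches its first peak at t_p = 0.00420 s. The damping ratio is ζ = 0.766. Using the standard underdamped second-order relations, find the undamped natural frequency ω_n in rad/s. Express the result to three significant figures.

ω_n ≈ 1160 rad/s

Peak time t_p = π/ω_d, so ω_d = π/t_p = π/0.00420 = 748 rad/s.
ω_n = ω_d/√(1−ζ²) = 748/√0.413 = 1160 rad/s.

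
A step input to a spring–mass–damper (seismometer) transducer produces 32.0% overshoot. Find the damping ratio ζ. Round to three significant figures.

ζ ≈ 0.341

From %OS = 100·exp(−πζ/√(1−ζ²)), invert to get ζ = −ln(OS)/√(π² + ln²(OS)) with OS = 0.320.
−ln 0.320 = 1.139, so ζ = 1.139/√(π² + 1.298) = 0.341.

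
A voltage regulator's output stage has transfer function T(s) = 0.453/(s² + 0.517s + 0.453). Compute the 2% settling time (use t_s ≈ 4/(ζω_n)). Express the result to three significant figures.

t_s ≈ 15.5 s

Comparing the denominator to s² + 2ζω_n s + ω_n²: ω_n = √0.453 = 0.673 rad/s, and 2ζω_n = 0.517 so ζ = 0.517/(2·0.673) = 0.384.
t_s ≈ 4/(ζω_n) = 4/(0.384·0.673) = 15.5 s.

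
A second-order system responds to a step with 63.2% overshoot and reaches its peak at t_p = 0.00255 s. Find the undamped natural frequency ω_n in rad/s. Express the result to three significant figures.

ζ from %OS: ζ = |ln 0.632|/√(π²+ln²0.632) = 0.145.
From t_p = π/ω_d, ω_d = π/0.00255 = 1230 rad/s, so ω_n = ω_d/√(1−ζ²) = 1250 rad/s.

ω_n ≈ 1250 rad/s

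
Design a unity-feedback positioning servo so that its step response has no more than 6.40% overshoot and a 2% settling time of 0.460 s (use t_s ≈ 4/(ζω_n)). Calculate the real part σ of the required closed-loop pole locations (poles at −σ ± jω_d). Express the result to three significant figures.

The settling-time spec alone fixes σ = ζω_n = 4/t_s = 4/0.460 = 8.70.
(Overshoot then fixes ζ = 0.659 and hence ω_d = σ·√(1−ζ²)/ζ = 9.94 rad/s.)

σ ≈ 8.70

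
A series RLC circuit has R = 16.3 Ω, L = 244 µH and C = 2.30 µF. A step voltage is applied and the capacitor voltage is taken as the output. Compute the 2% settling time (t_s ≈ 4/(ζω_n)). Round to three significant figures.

For a series RLC circuit (capacitor voltage as output), ω_n = 1/√(LC) = 1/√(244 µH · 2.30 µF) = 42200 rad/s.
ζ = (R/2)·√(C/L) = (16.3/2)·√(2.30 µF/244 µH) = 0.791.
t_s ≈ 4/(ζω_n) = 0.000120 s.

t_s ≈ 0.000120 s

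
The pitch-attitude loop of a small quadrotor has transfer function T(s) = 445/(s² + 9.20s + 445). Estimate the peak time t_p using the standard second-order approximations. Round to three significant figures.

Comparing the denominator to s² + 2ζω_n s + ω_n²: ω_n = √445 = 21.1 rad/s, and 2ζω_n = 9.20 so ζ = 9.20/(2·21.1) = 0.218.
ω_d = 21.1·√(1 − 0.218²) = 20.6 rad/s. Then t_p = π/ω_d = 0.153 s.

t_p ≈ 0.153 s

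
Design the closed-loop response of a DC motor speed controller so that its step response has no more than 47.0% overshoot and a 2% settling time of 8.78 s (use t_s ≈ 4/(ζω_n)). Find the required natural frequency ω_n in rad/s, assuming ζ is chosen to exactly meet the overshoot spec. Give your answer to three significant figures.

ω_n ≈ 1.95 rad/s

From %OS = 100·exp(−πζ/√(1−ζ²)), invert to get ζ = −ln(OS)/√(π² + ln²(OS)) with OS = 0.470.
−ln 0.470 = 0.7550, so ζ = 0.7550/√(π² + 0.5701) = 0.234.
Then ω_n = 4/(ζ t_s) = 4/(0.234 × 8.78) = 1.95 rad/s.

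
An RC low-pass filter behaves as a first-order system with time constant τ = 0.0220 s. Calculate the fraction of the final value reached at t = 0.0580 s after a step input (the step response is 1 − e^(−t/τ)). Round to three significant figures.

y/y_∞ ≈ 0.928

y(t)/y_∞ = 1 − e^(−t/τ) = 1 − e^(−0.0580/0.0220) = 1 − e^(−2.64) = 0.928.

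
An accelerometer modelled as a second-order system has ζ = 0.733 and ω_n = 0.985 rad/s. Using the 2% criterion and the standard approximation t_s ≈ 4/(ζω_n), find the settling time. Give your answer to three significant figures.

t_s ≈ 5.54 s

t_s ≈ 4/(ζω_n) = 4/(0.733 × 0.985) = 5.54 s.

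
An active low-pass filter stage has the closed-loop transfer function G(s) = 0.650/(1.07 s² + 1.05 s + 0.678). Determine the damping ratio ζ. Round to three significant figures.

ζ ≈ 0.616

Dividing through by 1.07: denominator becomes s² + 0.9813 s + 0.6336.
So ω_n = √0.6336 = 0.796 rad/s and ζ = 0.9813/(2·0.796) = 0.616.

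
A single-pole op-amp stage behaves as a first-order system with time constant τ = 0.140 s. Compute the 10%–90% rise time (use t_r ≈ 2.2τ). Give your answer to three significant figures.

t_r ≈ 2.2τ = 0.308 s.

t_r ≈ 0.308 s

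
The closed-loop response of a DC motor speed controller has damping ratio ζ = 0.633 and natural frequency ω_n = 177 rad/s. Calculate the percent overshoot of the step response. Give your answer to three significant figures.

For an underdamped second-order system, %OS = 100·exp(−πζ/√(1−ζ²)).
πζ/√(1−ζ²) = π·0.633/√(1−0.401) = 2.569, so %OS = 100·e^(−2.569) = 7.66%.

%OS ≈ 7.66%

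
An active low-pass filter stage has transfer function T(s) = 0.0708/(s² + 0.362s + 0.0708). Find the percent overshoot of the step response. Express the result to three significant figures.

%OS ≈ 5.42%

ω_n = √0.0708 = 0.266 rad/s; ζ = 0.362/(2·0.266) = 0.680.
%OS = 100·exp(−πζ/√(1−ζ²)) = 5.42%.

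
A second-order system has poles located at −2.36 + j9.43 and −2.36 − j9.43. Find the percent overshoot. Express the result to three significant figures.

%OS ≈ 45.6%

|pole| = ω_n = √(2.36² + 9.43²) = 9.72 rad/s; ζ = cos θ = σ/ω_n = 0.243.
Overshoot: exp(−π·0.243/√(1−0.243²)) = 0.456, i.e. 45.6%.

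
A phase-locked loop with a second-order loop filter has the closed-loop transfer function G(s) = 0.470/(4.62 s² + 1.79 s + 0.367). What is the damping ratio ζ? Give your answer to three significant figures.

Dividing through by 4.62: denominator becomes s² + 0.3874 s + 0.07944.
So ω_n = √0.07944 = 0.282 rad/s and ζ = 0.3874/(2·0.282) = 0.687.

ζ ≈ 0.687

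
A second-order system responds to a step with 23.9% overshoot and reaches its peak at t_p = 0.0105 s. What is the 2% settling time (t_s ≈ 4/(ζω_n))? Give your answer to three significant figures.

The overshoot fixes ζ = −ln(OS)/√(π²+ln²(OS)) = 0.415.
t_p = π/ω_d ⇒ ω_d = 299 rad/s; then ω_n = ω_d/√(1−ζ²) = 329 rad/s.
t_s ≈ 4/(ζω_n) = 4/(0.415·329) = 0.0293 s.

t_s ≈ 0.0293 s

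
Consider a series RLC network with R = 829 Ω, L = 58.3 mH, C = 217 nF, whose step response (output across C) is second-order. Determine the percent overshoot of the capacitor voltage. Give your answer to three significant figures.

%OS ≈ 1.52%

For a series RLC circuit (capacitor voltage as output), ω_n = 1/√(LC) = 1/√(58.3 mH · 217 nF) = 8890 rad/s.
ζ = (R/2)·√(C/L) = (829/2)·√(217 nF/58.3 mH) = 0.800.
Overshoot: exp(−π·0.800/√(1−0.800²)) = 0.0152, i.e. 1.52%.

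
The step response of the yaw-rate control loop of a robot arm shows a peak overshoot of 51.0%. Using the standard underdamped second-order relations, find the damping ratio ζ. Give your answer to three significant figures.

ζ ≈ 0.210

From %OS = 100·exp(−πζ/√(1−ζ²)), invert to get ζ = −ln(OS)/√(π² + ln²(OS)) with OS = 0.510.
−ln 0.510 = 0.6733, so ζ = 0.6733/√(π² + 0.4534) = 0.210.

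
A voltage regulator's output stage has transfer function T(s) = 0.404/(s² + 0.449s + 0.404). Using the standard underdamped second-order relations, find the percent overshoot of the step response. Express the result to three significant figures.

%OS ≈ 30.5%

Matching coefficients with s² + 2ζω_n s + ω_n² gives ω_n² = 0.404 ⇒ ω_n = 0.636 rad/s, and ζ = 0.449/(2ω_n) = 0.353.
Overshoot: exp(−π·0.353/√(1−0.353²)) = 0.305, i.e. 30.5%.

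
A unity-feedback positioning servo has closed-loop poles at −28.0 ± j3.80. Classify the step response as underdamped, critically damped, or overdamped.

underdamped

Since the poles form a complex-conjugate pair with nonzero imaginary part, the response is underdamped.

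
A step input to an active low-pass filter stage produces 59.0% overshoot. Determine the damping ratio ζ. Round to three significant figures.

Inverting the overshoot relation: ζ = |ln 0.590|/√(π² + ln²0.590) = 0.166.

ζ ≈ 0.166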